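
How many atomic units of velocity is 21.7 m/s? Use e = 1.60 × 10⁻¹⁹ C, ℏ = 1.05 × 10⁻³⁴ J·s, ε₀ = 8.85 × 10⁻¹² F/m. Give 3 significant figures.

atomic unit of velocity: v_au = e²/(4πε₀ℏ) = 2.19 × 10⁶ m/s.
21.7 / 2.19 × 10⁶ = 9.90 × 10⁻⁶

9.90 × 10⁻⁶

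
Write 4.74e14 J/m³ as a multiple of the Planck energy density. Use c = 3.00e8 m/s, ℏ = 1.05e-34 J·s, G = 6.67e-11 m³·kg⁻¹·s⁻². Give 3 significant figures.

1.01e-99

Planck energy density: u_P = c⁷/(ℏG²) = 4.68e113 J/m³.
4.74e14 / 4.68e113 = 1.01e-99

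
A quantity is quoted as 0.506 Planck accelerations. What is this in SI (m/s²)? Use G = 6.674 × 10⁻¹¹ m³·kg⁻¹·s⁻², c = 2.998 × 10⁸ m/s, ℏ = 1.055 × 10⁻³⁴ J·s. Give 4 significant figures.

One Planck acceleration: a_P = √(c⁷/(ℏG)) = 5.560 × 10⁵¹ m/s².
0.506 × 5.560 × 10⁵¹ m/s² = 2.813 × 10⁵¹ m/s²

2.813 × 10⁵¹ m/s²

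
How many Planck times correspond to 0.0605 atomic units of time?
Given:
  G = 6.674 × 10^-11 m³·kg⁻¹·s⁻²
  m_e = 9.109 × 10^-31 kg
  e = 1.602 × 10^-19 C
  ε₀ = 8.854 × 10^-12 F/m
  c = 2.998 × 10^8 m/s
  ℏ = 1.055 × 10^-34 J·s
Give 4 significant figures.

2.719 × 10^25

atomic unit of time: τ_au = (4πε₀)²ℏ³/(m_e e⁴) = 2.423 × 10^-17 s
Planck time: t_P = √(ℏG/c⁵) = 5.392 × 10^-44 s
0.0605 × 2.423 × 10^-17 / 5.392 × 10^-44 = 2.719 × 10^25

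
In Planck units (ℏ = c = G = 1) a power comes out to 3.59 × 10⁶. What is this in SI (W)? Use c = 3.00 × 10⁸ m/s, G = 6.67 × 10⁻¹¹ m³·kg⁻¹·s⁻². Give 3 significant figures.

1.31 × 10⁵⁹ W

One Planck power: P_P = c⁵/G = 3.64 × 10⁵² W.
3.59 × 10⁶ × 3.64 × 10⁵² W = 1.31 × 10⁵⁹ W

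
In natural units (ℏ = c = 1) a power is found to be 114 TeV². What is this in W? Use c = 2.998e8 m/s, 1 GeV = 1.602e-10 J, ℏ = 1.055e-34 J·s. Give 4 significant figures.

2.773e22 W

Power is [E]/[T] = [E]²/ℏ.
1 GeV² → 1/ℏ × (1 GeV in J)² = 2.433e14 W.
Convert the energy scale: 114 TeV² = 1.14e8 GeV².
Result: 1.14e8 × 2.433e14 = 2.773e22 W.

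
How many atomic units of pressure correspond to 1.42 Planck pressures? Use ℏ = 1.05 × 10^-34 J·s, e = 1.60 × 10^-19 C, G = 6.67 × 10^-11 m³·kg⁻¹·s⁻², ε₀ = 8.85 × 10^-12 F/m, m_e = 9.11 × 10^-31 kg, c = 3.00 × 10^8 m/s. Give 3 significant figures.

2.21 × 10^100

Planck pressure: p_P = c⁷/(ℏG²) = 4.68 × 10^113 Pa
atomic unit of pressure: P_au = E_h/a₀³ = m_e⁴e¹⁰/((4πε₀)⁵ℏ⁸) = 3.01 × 10^13 Pa
1.42 × 4.68 × 10^113 / 3.01 × 10^13 = 2.21 × 10^100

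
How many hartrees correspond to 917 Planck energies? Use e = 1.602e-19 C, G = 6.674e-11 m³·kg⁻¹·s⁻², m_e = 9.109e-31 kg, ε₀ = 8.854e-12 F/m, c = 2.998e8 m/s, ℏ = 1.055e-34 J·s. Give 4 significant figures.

Planck energy: E_P = √(ℏc⁵/G) = 1.957e9 J
hartree: E_h = m_e e⁴/(4πε₀ℏ)² = 4.354e-18 J
917 × 1.957e9 / 4.354e-18 = 4.121e29

4.121e29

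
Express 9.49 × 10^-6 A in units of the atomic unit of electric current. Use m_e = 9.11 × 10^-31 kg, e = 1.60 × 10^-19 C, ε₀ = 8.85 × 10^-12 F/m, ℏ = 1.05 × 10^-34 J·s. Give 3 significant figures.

atomic unit of electric current: I_au = e E_h/ℏ = m_e e⁵/((4πε₀)²ℏ³) = 6.67 × 10^-3 A.
9.49 × 10^-6 / 6.67 × 10^-3 = 1.42 × 10^-3

1.42 × 10^-3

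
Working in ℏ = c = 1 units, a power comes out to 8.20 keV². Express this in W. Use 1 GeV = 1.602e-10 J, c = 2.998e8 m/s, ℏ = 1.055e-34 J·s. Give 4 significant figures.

Power is [E]/[T] = [E]²/ℏ.
1 GeV² → 1/ℏ × (1 GeV in J)² = 2.433e14 W.
Convert the energy scale: 8.20 keV² = 8.20e-12 GeV².
Result: 8.20e-12 × 2.433e14 = 1.995e3 W.

1.995e3 W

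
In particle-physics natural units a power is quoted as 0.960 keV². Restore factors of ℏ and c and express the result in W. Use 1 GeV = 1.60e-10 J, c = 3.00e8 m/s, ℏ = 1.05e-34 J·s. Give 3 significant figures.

234 W

Power is [E]/[T] = [E]²/ℏ.
1 GeV² → 1/ℏ × (1 GeV in J)² = 2.44e14 W.
Convert the energy scale: 0.960 keV² = 9.60e-13 GeV².
Result: 9.60e-13 × 2.44e14 = 234 W.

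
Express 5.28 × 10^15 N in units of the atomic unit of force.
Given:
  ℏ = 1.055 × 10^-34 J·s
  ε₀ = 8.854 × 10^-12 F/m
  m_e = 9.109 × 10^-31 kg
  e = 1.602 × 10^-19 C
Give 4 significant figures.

atomic unit of force: F_au = E_h/a₀ = m_e²e⁶/((4πε₀)³ℏ⁴) = 8.220 × 10^-8 N.
5.28 × 10^15 / 8.220 × 10^-8 = 6.424 × 10^22

6.424 × 10^22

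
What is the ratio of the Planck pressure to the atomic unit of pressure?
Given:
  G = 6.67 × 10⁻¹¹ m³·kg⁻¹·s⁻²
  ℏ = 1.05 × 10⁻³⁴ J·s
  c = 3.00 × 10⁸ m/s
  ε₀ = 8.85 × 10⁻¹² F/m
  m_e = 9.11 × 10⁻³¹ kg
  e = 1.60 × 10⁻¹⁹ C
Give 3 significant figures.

Planck pressure: p_P = c⁷/(ℏG²) = 4.68 × 10¹¹³ Pa
atomic unit of pressure: P_au = E_h/a₀³ = m_e⁴e¹⁰/((4πε₀)⁵ℏ⁸) = 3.01 × 10¹³ Pa
ratio = 4.68 × 10¹¹³ / 3.01 × 10¹³ = 1.55 × 10¹⁰⁰

1.55 × 10¹⁰⁰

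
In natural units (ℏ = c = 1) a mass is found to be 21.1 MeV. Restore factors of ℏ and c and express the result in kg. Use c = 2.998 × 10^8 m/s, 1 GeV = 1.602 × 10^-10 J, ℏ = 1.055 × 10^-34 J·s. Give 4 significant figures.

3.761 × 10^-29 kg

Mass is [E]/c²; divide by c².
1 GeV → 1/c² × (1 GeV in J) = 1.782 × 10^-27 kg.
Convert the energy scale: 21.1 MeV = 0.0211 GeV.
Result: 0.0211 × 1.782 × 10^-27 = 3.761 × 10^-29 kg.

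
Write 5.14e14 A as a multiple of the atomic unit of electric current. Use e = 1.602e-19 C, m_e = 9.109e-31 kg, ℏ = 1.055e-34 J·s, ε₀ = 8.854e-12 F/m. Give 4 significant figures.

7.774e16

atomic unit of electric current: I_au = e E_h/ℏ = m_e e⁵/((4πε₀)²ℏ³) = 6.612e-3 A.
5.14e14 / 6.612e-3 = 7.774e16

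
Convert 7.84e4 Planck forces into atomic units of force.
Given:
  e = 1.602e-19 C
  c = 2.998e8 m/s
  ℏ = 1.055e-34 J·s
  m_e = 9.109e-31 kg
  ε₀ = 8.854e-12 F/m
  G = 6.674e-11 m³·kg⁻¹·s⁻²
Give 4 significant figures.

Planck force: F_P = c⁴/G = 1.210e44 N
atomic unit of force: F_au = E_h/a₀ = m_e²e⁶/((4πε₀)³ℏ⁴) = 8.220e-8 N
7.84e4 × 1.210e44 / 8.220e-8 = 1.155e56

1.155e56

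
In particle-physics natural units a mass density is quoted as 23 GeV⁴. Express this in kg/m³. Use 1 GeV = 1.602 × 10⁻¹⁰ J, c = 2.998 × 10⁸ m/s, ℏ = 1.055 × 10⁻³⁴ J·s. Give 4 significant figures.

5.327 × 10²¹ kg/m³

Mass density is [E]/(c²[L]³) = [E]⁴/(ℏ³c⁵).
1 GeV⁴ → 1/(ℏ³c⁵) × (1 GeV in J)⁴ = 2.316 × 10²⁰ kg/m³.
Result: 23 × 2.316 × 10²⁰ = 5.327 × 10²¹ kg/m³.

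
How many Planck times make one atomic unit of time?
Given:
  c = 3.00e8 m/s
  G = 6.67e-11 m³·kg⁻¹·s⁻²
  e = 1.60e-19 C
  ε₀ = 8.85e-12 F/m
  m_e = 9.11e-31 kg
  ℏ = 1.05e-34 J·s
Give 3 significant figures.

4.47e26

atomic unit of time: τ_au = (4πε₀)²ℏ³/(m_e e⁴) = 2.40e-17 s
Planck time: t_P = √(ℏG/c⁵) = 5.37e-44 s
ratio = 2.40e-17 / 5.37e-44 = 4.47e26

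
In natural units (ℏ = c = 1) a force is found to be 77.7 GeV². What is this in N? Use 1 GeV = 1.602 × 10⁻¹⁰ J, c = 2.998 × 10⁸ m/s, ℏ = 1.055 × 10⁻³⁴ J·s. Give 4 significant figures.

6.305 × 10⁷ N

Force is [E]/[L] = [E]²/(ℏc); restore (ℏc)⁻¹.
1 GeV² → 1/(ℏc) × (1 GeV in J)² = 8.114 × 10⁵ N.
Result: 77.7 × 8.114 × 10⁵ = 6.305 × 10⁷ N.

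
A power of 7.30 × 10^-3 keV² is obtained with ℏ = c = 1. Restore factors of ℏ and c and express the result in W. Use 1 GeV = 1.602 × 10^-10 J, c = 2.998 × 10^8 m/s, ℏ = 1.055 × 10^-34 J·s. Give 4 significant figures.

1.776 W

Power is [E]/[T] = [E]²/ℏ.
1 GeV² → 1/ℏ × (1 GeV in J)² = 2.433 × 10^14 W.
Convert the energy scale: 7.30 × 10^-3 keV² = 7.30 × 10^-15 GeV².
Result: 7.30 × 10^-15 × 2.433 × 10^14 = 1.776 W.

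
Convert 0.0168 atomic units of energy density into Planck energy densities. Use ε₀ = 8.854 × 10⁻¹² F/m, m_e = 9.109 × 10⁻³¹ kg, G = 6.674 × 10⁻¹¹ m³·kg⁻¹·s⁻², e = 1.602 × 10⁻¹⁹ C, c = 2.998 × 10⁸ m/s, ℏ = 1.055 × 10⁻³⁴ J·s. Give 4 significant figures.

atomic unit of energy density: u_au = E_h/a₀³ = m_e⁴e¹⁰/((4πε₀)⁵ℏ⁸) = 2.929 × 10¹³ J/m³
Planck energy density: u_P = c⁷/(ℏG²) = 4.632 × 10¹¹³ J/m³
0.0168 × 2.929 × 10¹³ / 4.632 × 10¹¹³ = 1.062 × 10⁻¹⁰²

1.062 × 10⁻¹⁰²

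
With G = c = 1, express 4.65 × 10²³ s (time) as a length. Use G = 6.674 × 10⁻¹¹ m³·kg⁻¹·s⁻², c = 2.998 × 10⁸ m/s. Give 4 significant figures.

Time → length via c.
4.65 × 10²³ s × (c) = 1.394 × 10³² m

1.394 × 10³² m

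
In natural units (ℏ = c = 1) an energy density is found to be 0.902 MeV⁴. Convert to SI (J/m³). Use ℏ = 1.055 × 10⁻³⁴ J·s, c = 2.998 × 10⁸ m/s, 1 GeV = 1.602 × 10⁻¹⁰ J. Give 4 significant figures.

[E]/[L]³ = [E]⁴/(ℏc)³; restore (ℏc)⁻³.
1 GeV⁴ → 1/(ℏc)³ × (1 GeV in J)⁴ = 2.082 × 10³⁷ J/m³.
Convert the energy scale: 0.902 MeV⁴ = 9.02 × 10⁻¹³ GeV⁴.
Result: 9.02 × 10⁻¹³ × 2.082 × 10³⁷ = 1.878 × 10²⁵ J/m³.

1.878 × 10²⁵ J/m³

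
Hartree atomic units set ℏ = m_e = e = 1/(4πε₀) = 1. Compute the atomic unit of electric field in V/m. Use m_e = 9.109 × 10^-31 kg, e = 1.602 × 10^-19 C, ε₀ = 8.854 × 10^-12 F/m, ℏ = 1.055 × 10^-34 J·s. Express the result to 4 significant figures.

5.131 × 10^11 V/m

From ℏ = m_e = e = 1/(4πε₀) = 1 the electric field scale is E_au = E_h/(e a₀) = m_e²e⁵/((4πε₀)³ℏ⁴).
E_h = 4.354 × 10^-18 J
a₀ = 5.297 × 10^-11 m
E_h/(e·a₀) = 5.131 × 10^11 V/m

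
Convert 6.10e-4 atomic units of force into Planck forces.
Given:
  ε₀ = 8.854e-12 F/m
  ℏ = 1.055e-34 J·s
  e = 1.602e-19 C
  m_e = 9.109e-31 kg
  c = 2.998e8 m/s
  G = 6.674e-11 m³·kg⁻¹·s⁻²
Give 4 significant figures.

atomic unit of force: F_au = E_h/a₀ = m_e²e⁶/((4πε₀)³ℏ⁴) = 8.220e-8 N
Planck force: F_P = c⁴/G = 1.210e44 N
6.10e-4 × 8.220e-8 / 1.210e44 = 4.142e-55

4.142e-55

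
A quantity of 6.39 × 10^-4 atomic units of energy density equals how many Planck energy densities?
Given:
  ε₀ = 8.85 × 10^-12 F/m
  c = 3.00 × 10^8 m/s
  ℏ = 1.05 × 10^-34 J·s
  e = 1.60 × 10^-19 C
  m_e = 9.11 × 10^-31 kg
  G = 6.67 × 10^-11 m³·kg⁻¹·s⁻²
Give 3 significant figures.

atomic unit of energy density: u_au = E_h/a₀³ = m_e⁴e¹⁰/((4πε₀)⁵ℏ⁸) = 3.01 × 10^13 J/m³
Planck energy density: u_P = c⁷/(ℏG²) = 4.68 × 10^113 J/m³
6.39 × 10^-4 × 3.01 × 10^13 / 4.68 × 10^113 = 4.11 × 10^-104

4.11 × 10^-104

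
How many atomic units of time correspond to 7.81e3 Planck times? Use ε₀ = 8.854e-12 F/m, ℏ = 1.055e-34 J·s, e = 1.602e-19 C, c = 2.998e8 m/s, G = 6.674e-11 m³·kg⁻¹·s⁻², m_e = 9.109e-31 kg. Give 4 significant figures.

Planck time: t_P = √(ℏG/c⁵) = 5.392e-44 s
atomic unit of time: τ_au = (4πε₀)²ℏ³/(m_e e⁴) = 2.423e-17 s
7.81e3 × 5.392e-44 / 2.423e-17 = 1.738e-23

1.738e-23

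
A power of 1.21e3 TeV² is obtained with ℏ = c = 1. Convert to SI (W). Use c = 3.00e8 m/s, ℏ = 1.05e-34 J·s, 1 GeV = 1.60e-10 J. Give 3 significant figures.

Power is [E]/[T] = [E]²/ℏ.
1 GeV² → 1/ℏ × (1 GeV in J)² = 2.44e14 W.
Convert the energy scale: 1.21e3 TeV² = 1.21e9 GeV².
Result: 1.21e9 × 2.44e14 = 2.95e23 W.

2.95e23 W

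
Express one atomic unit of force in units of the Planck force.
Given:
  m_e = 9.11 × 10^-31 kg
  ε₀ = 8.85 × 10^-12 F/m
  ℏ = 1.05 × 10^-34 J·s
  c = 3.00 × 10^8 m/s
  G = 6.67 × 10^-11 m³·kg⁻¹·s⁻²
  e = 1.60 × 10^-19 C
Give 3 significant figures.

6.86 × 10^-52

atomic unit of force: F_au = E_h/a₀ = m_e²e⁶/((4πε₀)³ℏ⁴) = 8.33 × 10^-8 N
Planck force: F_P = c⁴/G = 1.21 × 10^44 N
ratio = 8.33 × 10^-8 / 1.21 × 10^44 = 6.86 × 10^-52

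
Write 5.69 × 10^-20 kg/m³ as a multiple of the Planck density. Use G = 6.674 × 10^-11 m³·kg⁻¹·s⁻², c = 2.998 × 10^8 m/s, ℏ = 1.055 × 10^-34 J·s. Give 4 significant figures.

Planck density: ρ_P = c⁵/(ℏG²) = 5.154 × 10^96 kg/m³.
5.69 × 10^-20 / 5.154 × 10^96 = 1.104 × 10^-116

1.104 × 10^-116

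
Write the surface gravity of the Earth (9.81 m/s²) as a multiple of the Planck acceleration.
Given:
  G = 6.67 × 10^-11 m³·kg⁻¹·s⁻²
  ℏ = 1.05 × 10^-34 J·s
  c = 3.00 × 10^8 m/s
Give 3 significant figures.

1.76 × 10^-51

Planck acceleration: a_P = √(c⁷/(ℏG)) = 5.59 × 10^51 m/s².
9.81 / 5.59 × 10^51 = 1.76 × 10^-51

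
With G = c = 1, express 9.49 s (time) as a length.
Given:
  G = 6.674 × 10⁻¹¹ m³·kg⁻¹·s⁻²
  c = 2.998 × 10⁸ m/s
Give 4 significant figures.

Time → length via c.
9.49 s × (c) = 2.845 × 10⁹ m

2.845 × 10⁹ m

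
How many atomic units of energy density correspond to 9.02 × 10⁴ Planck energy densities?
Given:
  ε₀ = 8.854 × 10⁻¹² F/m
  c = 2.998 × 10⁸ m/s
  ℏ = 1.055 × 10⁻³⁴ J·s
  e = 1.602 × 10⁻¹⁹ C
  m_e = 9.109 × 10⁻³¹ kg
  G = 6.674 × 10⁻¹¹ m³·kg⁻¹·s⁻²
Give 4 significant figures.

1.426 × 10¹⁰⁵

Planck energy density: u_P = c⁷/(ℏG²) = 4.632 × 10¹¹³ J/m³
atomic unit of energy density: u_au = E_h/a₀³ = m_e⁴e¹⁰/((4πε₀)⁵ℏ⁸) = 2.929 × 10¹³ J/m³
9.02 × 10⁴ × 4.632 × 10¹¹³ / 2.929 × 10¹³ = 1.426 × 10¹⁰⁵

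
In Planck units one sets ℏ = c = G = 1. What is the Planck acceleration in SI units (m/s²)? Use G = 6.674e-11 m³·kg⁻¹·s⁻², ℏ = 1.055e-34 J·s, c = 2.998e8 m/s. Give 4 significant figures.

a_P = √(c⁷/(ℏG))
  = √(3.092e103)
  = 5.560e51 m/s²

5.560e51 m/s²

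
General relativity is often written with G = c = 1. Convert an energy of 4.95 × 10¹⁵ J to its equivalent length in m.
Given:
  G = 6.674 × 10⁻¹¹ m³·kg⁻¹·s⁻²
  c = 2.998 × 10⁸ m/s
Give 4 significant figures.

Energy → length via G/c⁴.
4.95 × 10¹⁵ J × (G/c⁴) = 4.089 × 10⁻²⁹ m

4.089 × 10⁻²⁹ m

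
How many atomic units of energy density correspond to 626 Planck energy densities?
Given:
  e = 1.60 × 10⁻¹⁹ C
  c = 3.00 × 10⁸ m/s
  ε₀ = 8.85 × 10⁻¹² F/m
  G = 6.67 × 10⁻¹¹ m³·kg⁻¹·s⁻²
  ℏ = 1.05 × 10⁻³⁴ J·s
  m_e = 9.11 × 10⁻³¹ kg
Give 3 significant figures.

9.73 × 10¹⁰²

Planck energy density: u_P = c⁷/(ℏG²) = 4.68 × 10¹¹³ J/m³
atomic unit of energy density: u_au = E_h/a₀³ = m_e⁴e¹⁰/((4πε₀)⁵ℏ⁸) = 3.01 × 10¹³ J/m³
626 × 4.68 × 10¹¹³ / 3.01 × 10¹³ = 9.73 × 10¹⁰²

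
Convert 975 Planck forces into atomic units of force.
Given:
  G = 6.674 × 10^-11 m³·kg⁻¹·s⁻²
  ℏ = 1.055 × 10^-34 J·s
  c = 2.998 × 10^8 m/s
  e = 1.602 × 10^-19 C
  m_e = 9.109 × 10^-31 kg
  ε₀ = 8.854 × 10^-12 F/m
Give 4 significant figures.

Planck force: F_P = c⁴/G = 1.210 × 10^44 N
atomic unit of force: F_au = E_h/a₀ = m_e²e⁶/((4πε₀)³ℏ⁴) = 8.220 × 10^-8 N
975 × 1.210 × 10^44 / 8.220 × 10^-8 = 1.436 × 10^54

1.436 × 10^54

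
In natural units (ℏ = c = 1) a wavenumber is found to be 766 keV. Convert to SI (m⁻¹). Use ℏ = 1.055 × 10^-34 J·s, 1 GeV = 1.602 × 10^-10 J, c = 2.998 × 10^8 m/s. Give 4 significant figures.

Inverse length is [E]/(ℏc).
1 GeV → 1/(ℏc) × (1 GeV in J) = 5.065 × 10^15 m⁻¹.
Convert the energy scale: 766 keV = 7.66 × 10^-4 GeV.
Result: 7.66 × 10^-4 × 5.065 × 10^15 = 3.880 × 10^12 m⁻¹.

3.880 × 10^12 m⁻¹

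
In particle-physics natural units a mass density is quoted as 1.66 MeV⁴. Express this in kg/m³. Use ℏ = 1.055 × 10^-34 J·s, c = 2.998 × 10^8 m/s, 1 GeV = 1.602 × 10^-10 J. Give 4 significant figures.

3.845 × 10^8 kg/m³

Mass density is [E]/(c²[L]³) = [E]⁴/(ℏ³c⁵).
1 GeV⁴ → 1/(ℏ³c⁵) × (1 GeV in J)⁴ = 2.316 × 10^20 kg/m³.
Convert the energy scale: 1.66 MeV⁴ = 1.66 × 10^-12 GeV⁴.
Result: 1.66 × 10^-12 × 2.316 × 10^20 = 3.845 × 10^8 kg/m³.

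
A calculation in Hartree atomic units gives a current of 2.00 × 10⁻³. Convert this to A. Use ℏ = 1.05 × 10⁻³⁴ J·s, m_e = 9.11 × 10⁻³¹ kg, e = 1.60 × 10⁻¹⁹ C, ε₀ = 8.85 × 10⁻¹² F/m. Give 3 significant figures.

One atomic unit of electric current: I_au = e E_h/ℏ = m_e e⁵/((4πε₀)²ℏ³) = 6.67 × 10⁻³ A.
2.00 × 10⁻³ × 6.67 × 10⁻³ A = 1.33 × 10⁻⁵ A

1.33 × 10⁻⁵ A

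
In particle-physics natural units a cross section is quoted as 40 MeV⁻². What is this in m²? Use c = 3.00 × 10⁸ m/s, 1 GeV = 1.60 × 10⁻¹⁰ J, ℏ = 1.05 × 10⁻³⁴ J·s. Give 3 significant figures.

1.55 × 10⁻²⁴ m²

Area is [L]² = [E]⁻²·(ℏc)²; restore (ℏc)².
1 GeV⁻² → (ℏc)² × (1 GeV in J)⁻² = 3.88 × 10⁻³² m².
Convert the energy scale: 40 MeV⁻² = 4.00 × 10⁷ GeV⁻².
Result: 4.00 × 10⁷ × 3.88 × 10⁻³² = 1.55 × 10⁻²⁴ m².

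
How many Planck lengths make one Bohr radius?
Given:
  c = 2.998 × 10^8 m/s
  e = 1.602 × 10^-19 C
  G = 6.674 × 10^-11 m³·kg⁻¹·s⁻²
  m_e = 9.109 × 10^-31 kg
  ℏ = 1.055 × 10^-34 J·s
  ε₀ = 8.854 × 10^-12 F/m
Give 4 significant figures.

3.277 × 10^24

Bohr radius: a₀ = 4πε₀ℏ²/(m_e e²) = 5.297 × 10^-11 m
Planck length: ℓ_P = √(ℏG/c³) = 1.616 × 10^-35 m
ratio = 5.297 × 10^-11 / 1.616 × 10^-35 = 3.277 × 10^24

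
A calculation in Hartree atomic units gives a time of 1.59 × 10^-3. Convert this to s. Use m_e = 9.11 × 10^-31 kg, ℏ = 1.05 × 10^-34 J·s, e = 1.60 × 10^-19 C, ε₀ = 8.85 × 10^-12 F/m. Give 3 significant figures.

One atomic unit of time: τ_au = (4πε₀)²ℏ³/(m_e e⁴) = 2.40 × 10^-17 s.
1.59 × 10^-3 × 2.40 × 10^-17 s = 3.81 × 10^-20 s

3.81 × 10^-20 s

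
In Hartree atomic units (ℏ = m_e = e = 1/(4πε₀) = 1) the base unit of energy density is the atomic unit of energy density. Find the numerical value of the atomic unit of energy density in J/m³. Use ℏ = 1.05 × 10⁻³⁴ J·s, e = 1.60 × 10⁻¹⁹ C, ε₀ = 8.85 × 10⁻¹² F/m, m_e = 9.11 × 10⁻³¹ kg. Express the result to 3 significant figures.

3.01 × 10¹³ J/m³

u_au = E_h/a₀³ = m_e⁴e¹⁰/((4πε₀)⁵ℏ⁸)
E_h = 4.38 × 10⁻¹⁸ J
a₀ = 5.26 × 10⁻¹¹ m
E_h/a₀³ = 3.01 × 10¹³ J/m³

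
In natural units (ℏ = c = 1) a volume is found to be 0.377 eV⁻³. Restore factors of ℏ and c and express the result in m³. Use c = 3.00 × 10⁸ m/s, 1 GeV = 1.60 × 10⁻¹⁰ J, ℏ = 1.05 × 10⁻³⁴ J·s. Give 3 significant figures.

2.88 × 10⁻²¹ m³

Volume is [L]³ = [E]⁻³·(ℏc)³.
1 GeV⁻³ → (ℏc)³ × (1 GeV in J)⁻³ = 7.63 × 10⁻⁴⁸ m³.
Convert the energy scale: 0.377 eV⁻³ = 3.77 × 10²⁶ GeV⁻³.
Result: 3.77 × 10²⁶ × 7.63 × 10⁻⁴⁸ = 2.88 × 10⁻²¹ m³.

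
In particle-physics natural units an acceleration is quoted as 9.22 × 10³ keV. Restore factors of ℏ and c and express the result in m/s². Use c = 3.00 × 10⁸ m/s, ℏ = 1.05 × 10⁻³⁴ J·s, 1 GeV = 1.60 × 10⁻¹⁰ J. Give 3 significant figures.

Acceleration is [L]/[T]² = c·[E]/ℏ.
1 GeV → c/ℏ × (1 GeV in J) = 4.57 × 10³² m/s².
Convert the energy scale: 9.22 × 10³ keV = 9.22 × 10⁻³ GeV.
Result: 9.22 × 10⁻³ × 4.57 × 10³² = 4.21 × 10³⁰ m/s².

4.21 × 10³⁰ m/s²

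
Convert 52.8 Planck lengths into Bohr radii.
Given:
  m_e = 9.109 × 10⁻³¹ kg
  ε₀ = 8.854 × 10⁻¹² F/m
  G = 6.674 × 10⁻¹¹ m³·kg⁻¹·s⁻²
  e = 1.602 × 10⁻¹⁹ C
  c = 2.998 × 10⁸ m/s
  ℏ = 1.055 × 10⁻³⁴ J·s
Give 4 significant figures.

Planck length: ℓ_P = √(ℏG/c³) = 1.616 × 10⁻³⁵ m
Bohr radius: a₀ = 4πε₀ℏ²/(m_e e²) = 5.297 × 10⁻¹¹ m
52.8 × 1.616 × 10⁻³⁵ / 5.297 × 10⁻¹¹ = 1.611 × 10⁻²³

1.611 × 10⁻²³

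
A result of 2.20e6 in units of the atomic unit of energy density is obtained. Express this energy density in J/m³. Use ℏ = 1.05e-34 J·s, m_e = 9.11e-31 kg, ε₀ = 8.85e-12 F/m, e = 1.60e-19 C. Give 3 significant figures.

6.63e19 J/m³

One atomic unit of energy density: u_au = E_h/a₀³ = m_e⁴e¹⁰/((4πε₀)⁵ℏ⁸) = 3.01e13 J/m³.
2.20e6 × 3.01e13 J/m³ = 6.63e19 J/m³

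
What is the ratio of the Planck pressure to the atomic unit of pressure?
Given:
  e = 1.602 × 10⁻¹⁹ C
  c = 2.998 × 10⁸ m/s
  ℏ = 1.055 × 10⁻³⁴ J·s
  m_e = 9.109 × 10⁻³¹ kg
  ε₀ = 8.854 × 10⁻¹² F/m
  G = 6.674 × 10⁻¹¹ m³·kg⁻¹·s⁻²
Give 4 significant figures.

Planck pressure: p_P = c⁷/(ℏG²) = 4.632 × 10¹¹³ Pa
atomic unit of pressure: P_au = E_h/a₀³ = m_e⁴e¹⁰/((4πε₀)⁵ℏ⁸) = 2.929 × 10¹³ Pa
ratio = 4.632 × 10¹¹³ / 2.929 × 10¹³ = 1.581 × 10¹⁰⁰

1.581 × 10¹⁰⁰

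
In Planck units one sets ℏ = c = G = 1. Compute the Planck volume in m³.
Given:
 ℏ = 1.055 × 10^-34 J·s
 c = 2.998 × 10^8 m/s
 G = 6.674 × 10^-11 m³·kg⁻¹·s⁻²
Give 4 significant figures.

V_P = (ℏG/c³)^(3/2)
  = √(1.784 × 10^-209)
  = 4.224 × 10^-105 m³

4.224 × 10^-105 m³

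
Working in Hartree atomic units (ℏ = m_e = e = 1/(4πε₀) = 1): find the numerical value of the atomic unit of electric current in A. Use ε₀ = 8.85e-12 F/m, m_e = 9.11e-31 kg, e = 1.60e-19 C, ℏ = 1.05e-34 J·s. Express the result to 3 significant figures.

Dimensional analysis gives I_au = e E_h/ℏ = m_e e⁵/((4πε₀)²ℏ³).
E_h = 4.38e-18 J
e·E_h/ℏ = 6.67e-3 A

6.67e-3 A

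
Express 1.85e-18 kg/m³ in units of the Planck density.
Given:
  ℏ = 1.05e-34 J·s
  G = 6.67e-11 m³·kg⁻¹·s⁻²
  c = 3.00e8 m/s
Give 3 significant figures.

Planck density: ρ_P = c⁵/(ℏG²) = 5.20e96 kg/m³.
1.85e-18 / 5.20e96 = 3.56e-115

3.56e-115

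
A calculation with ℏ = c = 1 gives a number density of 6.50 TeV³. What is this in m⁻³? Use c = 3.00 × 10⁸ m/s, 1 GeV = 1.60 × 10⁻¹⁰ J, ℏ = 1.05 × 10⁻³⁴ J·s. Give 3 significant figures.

8.52 × 10⁵⁶ m⁻³

Number density is [L]⁻³ = [E]³/(ℏc)³.
1 GeV³ → 1/(ℏc)³ × (1 GeV in J)³ = 1.31 × 10⁴⁷ m⁻³.
Convert the energy scale: 6.50 TeV³ = 6.50 × 10⁹ GeV³.
Result: 6.50 × 10⁹ × 1.31 × 10⁴⁷ = 8.52 × 10⁵⁶ m⁻³.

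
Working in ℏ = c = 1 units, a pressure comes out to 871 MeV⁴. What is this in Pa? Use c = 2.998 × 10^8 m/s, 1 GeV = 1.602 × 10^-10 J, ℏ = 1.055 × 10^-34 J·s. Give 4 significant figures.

1.813 × 10^28 Pa

Pressure is [E]/[L]³ = [E]⁴/(ℏc)³.
1 GeV⁴ → 1/(ℏc)³ × (1 GeV in J)⁴ = 2.082 × 10^37 Pa.
Convert the energy scale: 871 MeV⁴ = 8.71 × 10^-10 GeV⁴.
Result: 8.71 × 10^-10 × 2.082 × 10^37 = 1.813 × 10^28 Pa.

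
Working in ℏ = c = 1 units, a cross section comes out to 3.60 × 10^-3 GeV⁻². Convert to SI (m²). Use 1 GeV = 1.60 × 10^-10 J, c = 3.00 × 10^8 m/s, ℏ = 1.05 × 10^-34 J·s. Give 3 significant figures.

1.40 × 10^-34 m²

Area is [L]² = [E]⁻²·(ℏc)²; restore (ℏc)².
1 GeV⁻² → (ℏc)² × (1 GeV in J)⁻² = 3.88 × 10^-32 m².
Result: 3.60 × 10^-3 × 3.88 × 10^-32 = 1.40 × 10^-34 m².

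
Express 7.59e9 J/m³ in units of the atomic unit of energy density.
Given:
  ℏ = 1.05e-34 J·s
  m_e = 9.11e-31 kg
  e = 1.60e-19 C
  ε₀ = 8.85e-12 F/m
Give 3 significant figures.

2.52e-4

atomic unit of energy density: u_au = E_h/a₀³ = m_e⁴e¹⁰/((4πε₀)⁵ℏ⁸) = 3.01e13 J/m³.
7.59e9 / 3.01e13 = 2.52e-4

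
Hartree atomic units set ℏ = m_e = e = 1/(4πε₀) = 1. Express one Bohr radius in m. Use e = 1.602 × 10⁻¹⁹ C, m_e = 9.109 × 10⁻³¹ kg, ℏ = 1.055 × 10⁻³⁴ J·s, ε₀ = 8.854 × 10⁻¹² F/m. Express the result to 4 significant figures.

5.297 × 10⁻¹¹ m

From ℏ = m_e = e = 1/(4πε₀) = 1 the length scale is a₀ = 4πε₀ℏ²/(m_e e²).
  = 1.238 × 10⁻⁷⁸ / 2.338 × 10⁻⁶⁸
  = 5.297 × 10⁻¹¹ m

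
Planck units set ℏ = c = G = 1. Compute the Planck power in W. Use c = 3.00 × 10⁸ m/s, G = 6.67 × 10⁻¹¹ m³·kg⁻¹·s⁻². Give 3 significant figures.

The unique combination of the constants set to 1 with dimensions of power is P_P = c⁵/G.
  = 2.43 × 10⁴² / 6.67 × 10⁻¹¹
  = 3.64 × 10⁵² W

3.64 × 10⁵² W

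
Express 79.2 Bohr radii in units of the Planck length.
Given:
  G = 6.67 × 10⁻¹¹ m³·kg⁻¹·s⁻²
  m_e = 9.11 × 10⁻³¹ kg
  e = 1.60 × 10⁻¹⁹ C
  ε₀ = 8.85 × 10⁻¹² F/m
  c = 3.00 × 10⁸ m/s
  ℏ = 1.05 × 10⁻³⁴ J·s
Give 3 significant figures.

2.59 × 10²⁶

Bohr radius: a₀ = 4πε₀ℏ²/(m_e e²) = 5.26 × 10⁻¹¹ m
Planck length: ℓ_P = √(ℏG/c³) = 1.61 × 10⁻³⁵ m
79.2 × 5.26 × 10⁻¹¹ / 1.61 × 10⁻³⁵ = 2.59 × 10²⁶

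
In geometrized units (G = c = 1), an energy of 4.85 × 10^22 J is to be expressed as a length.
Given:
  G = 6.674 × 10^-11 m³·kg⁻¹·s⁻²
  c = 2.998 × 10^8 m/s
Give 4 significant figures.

4.007 × 10^-22 m

Energy → length via G/c⁴.
4.85 × 10^22 J × (G/c⁴) = 4.007 × 10^-22 m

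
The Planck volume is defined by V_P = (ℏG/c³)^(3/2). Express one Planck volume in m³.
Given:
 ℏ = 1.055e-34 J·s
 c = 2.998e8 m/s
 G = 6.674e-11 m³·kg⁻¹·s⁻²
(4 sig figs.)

4.224e-105 m³

V_P = (ℏG/c³)^(3/2)
  = √(1.784e-209)
  = 4.224e-105 m³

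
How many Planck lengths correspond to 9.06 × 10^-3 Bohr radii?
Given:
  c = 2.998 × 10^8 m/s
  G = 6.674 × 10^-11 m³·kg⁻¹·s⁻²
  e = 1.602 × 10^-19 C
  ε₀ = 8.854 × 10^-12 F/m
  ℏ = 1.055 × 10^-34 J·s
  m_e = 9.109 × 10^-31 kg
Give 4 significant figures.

2.969 × 10^22

Bohr radius: a₀ = 4πε₀ℏ²/(m_e e²) = 5.297 × 10^-11 m
Planck length: ℓ_P = √(ℏG/c³) = 1.616 × 10^-35 m
9.06 × 10^-3 × 5.297 × 10^-11 / 1.616 × 10^-35 = 2.969 × 10^22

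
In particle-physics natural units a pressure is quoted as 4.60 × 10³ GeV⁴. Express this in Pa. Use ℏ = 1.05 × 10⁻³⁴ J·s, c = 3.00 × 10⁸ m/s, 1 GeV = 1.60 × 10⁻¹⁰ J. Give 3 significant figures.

9.65 × 10⁴⁰ Pa

Pressure is [E]/[L]³ = [E]⁴/(ℏc)³.
1 GeV⁴ → 1/(ℏc)³ × (1 GeV in J)⁴ = 2.10 × 10³⁷ Pa.
Result: 4.60 × 10³ × 2.10 × 10³⁷ = 9.65 × 10⁴⁰ Pa.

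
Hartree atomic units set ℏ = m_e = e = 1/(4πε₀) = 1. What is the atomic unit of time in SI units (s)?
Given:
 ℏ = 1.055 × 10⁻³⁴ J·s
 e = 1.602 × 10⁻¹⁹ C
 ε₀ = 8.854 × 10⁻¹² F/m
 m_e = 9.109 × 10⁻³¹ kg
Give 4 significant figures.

The unique combination of the constants set to 1 with dimensions of time is τ_au = (4πε₀)²ℏ³/(m_e e⁴).
E_h = 4.354 × 10⁻¹⁸ J
ℏ/E_h = 2.423 × 10⁻¹⁷ s

2.423 × 10⁻¹⁷ s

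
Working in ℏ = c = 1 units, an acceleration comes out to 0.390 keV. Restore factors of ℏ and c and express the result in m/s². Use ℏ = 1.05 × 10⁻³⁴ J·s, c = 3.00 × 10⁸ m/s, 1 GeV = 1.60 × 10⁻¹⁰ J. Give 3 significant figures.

1.78 × 10²⁶ m/s²

Acceleration is [L]/[T]² = c·[E]/ℏ.
1 GeV → c/ℏ × (1 GeV in J) = 4.57 × 10³² m/s².
Convert the energy scale: 0.390 keV = 3.90 × 10⁻⁷ GeV.
Result: 3.90 × 10⁻⁷ × 4.57 × 10³² = 1.78 × 10²⁶ m/s².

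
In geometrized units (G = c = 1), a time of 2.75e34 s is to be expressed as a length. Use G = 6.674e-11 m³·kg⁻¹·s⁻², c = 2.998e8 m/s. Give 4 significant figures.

Time → length via c.
2.75e34 s × (c) = 8.245e42 m

8.245e42 m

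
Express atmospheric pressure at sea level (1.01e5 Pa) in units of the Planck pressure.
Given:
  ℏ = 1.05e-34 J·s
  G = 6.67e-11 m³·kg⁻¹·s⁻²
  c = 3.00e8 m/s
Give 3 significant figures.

Planck pressure: p_P = c⁷/(ℏG²) = 4.68e113 Pa.
1.01e5 / 4.68e113 = 2.16e-109

2.16e-109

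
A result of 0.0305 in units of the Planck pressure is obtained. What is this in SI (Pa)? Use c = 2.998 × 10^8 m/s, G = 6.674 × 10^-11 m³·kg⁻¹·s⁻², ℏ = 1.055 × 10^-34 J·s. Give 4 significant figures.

One Planck pressure: p_P = c⁷/(ℏG²) = 4.632 × 10^113 Pa.
0.0305 × 4.632 × 10^113 Pa = 1.413 × 10^112 Pa

1.413 × 10^112 Pa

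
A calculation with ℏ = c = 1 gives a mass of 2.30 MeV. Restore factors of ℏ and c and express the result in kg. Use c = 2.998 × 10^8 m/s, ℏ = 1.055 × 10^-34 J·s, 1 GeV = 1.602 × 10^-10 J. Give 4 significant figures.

Mass is [E]/c²; divide by c².
1 GeV → 1/c² × (1 GeV in J) = 1.782 × 10^-27 kg.
Convert the energy scale: 2.30 MeV = 2.30 × 10^-3 GeV.
Result: 2.30 × 10^-3 × 1.782 × 10^-27 = 4.099 × 10^-30 kg.

4.099 × 10^-30 kg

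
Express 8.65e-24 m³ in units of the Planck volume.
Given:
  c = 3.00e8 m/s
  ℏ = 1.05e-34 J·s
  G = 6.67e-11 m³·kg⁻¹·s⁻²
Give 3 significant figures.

Planck volume: V_P = (ℏG/c³)^(3/2) = 4.18e-105 m³.
8.65e-24 / 4.18e-105 = 2.07e81

2.07e81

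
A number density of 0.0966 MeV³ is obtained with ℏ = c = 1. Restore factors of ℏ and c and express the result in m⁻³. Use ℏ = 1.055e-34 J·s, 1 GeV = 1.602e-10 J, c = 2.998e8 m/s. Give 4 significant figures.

Number density is [L]⁻³ = [E]³/(ℏc)³.
1 GeV³ → 1/(ℏc)³ × (1 GeV in J)³ = 1.299e47 m⁻³.
Convert the energy scale: 0.0966 MeV³ = 9.66e-11 GeV³.
Result: 9.66e-11 × 1.299e47 = 1.255e37 m⁻³.

1.255e37 m⁻³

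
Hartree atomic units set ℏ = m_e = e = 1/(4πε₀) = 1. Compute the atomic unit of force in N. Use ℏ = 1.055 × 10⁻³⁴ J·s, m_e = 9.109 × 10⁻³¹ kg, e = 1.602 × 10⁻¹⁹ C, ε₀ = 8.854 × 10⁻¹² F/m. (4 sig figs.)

8.220 × 10⁻⁸ N

The unique combination of the constants set to 1 with dimensions of force is F_au = E_h/a₀ = m_e²e⁶/((4πε₀)³ℏ⁴).
E_h = 4.354 × 10⁻¹⁸ J
a₀ = 5.297 × 10⁻¹¹ m
E_h/a₀ = 8.220 × 10⁻⁸ N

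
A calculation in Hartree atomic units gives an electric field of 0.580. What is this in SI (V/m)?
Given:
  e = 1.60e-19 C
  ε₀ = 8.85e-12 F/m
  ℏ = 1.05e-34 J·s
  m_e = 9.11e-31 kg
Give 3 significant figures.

3.02e11 V/m

One atomic unit of electric field: E_au = E_h/(e a₀) = m_e²e⁵/((4πε₀)³ℏ⁴) = 5.20e11 V/m.
0.580 × 5.20e11 V/m = 3.02e11 V/m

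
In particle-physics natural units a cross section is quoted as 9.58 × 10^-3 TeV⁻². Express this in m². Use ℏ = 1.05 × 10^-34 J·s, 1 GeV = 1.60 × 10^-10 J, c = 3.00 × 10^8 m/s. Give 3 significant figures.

Area is [L]² = [E]⁻²·(ℏc)²; restore (ℏc)².
1 GeV⁻² → (ℏc)² × (1 GeV in J)⁻² = 3.88 × 10^-32 m².
Convert the energy scale: 9.58 × 10^-3 TeV⁻² = 9.58 × 10^-9 GeV⁻².
Result: 9.58 × 10^-9 × 3.88 × 10^-32 = 3.71 × 10^-40 m².

3.71 × 10^-40 m²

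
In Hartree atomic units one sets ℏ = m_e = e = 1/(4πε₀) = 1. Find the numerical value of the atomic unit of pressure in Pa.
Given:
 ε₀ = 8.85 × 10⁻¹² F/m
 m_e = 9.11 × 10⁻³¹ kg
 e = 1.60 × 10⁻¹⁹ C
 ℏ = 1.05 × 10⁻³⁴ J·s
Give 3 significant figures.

P_au = E_h/a₀³ = m_e⁴e¹⁰/((4πε₀)⁵ℏ⁸)
E_h = 4.38 × 10⁻¹⁸ J
a₀ = 5.26 × 10⁻¹¹ m
E_h/a₀³ = 3.01 × 10¹³ Pa

3.01 × 10¹³ Pa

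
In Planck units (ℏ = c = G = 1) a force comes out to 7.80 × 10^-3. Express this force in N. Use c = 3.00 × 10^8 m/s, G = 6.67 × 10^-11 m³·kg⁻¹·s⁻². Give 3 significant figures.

One Planck force: F_P = c⁴/G = 1.21 × 10^44 N.
7.80 × 10^-3 × 1.21 × 10^44 N = 9.47 × 10^41 N

9.47 × 10^41 N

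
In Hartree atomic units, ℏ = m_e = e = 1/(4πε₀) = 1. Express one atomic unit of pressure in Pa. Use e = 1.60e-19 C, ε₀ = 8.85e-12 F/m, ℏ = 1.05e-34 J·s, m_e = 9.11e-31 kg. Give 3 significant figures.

3.01e13 Pa

Dimensional analysis gives P_au = E_h/a₀³ = m_e⁴e¹⁰/((4πε₀)⁵ℏ⁸).
E_h = 4.38e-18 J
a₀ = 5.26e-11 m
E_h/a₀³ = 3.01e13 Pa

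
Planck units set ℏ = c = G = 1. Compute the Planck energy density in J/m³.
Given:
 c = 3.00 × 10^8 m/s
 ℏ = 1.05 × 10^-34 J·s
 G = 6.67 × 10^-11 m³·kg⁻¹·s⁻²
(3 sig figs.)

The unique combination of the constants set to 1 with dimensions of energy density is u_P = c⁷/(ℏG²).
  = 2.19 × 10^59 / 4.67 × 10^-55
  = 4.68 × 10^113 J/m³

4.68 × 10^113 J/m³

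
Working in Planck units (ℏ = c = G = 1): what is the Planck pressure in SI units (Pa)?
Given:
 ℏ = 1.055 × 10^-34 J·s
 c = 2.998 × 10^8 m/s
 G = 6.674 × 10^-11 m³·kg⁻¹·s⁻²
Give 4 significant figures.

Dimensional analysis gives p_P = c⁷/(ℏG²).
  = 2.177 × 10^59 / 4.699 × 10^-55
  = 4.632 × 10^113 Pa

4.632 × 10^113 Pa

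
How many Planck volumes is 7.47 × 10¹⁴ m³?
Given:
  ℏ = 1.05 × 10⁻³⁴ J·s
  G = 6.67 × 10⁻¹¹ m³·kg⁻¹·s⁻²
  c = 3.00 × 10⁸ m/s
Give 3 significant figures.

Planck volume: V_P = (ℏG/c³)^(3/2) = 4.18 × 10⁻¹⁰⁵ m³.
7.47 × 10¹⁴ / 4.18 × 10⁻¹⁰⁵ = 1.79 × 10¹¹⁹

1.79 × 10¹¹⁹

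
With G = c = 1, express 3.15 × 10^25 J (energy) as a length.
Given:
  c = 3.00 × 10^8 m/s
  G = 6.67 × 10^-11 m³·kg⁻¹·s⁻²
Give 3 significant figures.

Energy → length via G/c⁴.
3.15 × 10^25 J × (G/c⁴) = 2.59 × 10^-19 m

2.59 × 10^-19 m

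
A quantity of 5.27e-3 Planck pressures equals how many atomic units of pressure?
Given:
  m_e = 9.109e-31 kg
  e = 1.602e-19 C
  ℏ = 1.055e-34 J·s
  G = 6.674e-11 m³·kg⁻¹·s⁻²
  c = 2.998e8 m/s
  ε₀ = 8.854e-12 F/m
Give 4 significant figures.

8.334e97

Planck pressure: p_P = c⁷/(ℏG²) = 4.632e113 Pa
atomic unit of pressure: P_au = E_h/a₀³ = m_e⁴e¹⁰/((4πε₀)⁵ℏ⁸) = 2.929e13 Pa
5.27e-3 × 4.632e113 / 2.929e13 = 8.334e97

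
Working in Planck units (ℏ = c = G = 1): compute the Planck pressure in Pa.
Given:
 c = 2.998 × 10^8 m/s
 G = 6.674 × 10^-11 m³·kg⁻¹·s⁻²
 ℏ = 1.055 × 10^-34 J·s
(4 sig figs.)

The unique combination of the constants set to 1 with dimensions of pressure is p_P = c⁷/(ℏG²).
  = 2.177 × 10^59 / 4.699 × 10^-55
  = 4.632 × 10^113 Pa

4.632 × 10^113 Pa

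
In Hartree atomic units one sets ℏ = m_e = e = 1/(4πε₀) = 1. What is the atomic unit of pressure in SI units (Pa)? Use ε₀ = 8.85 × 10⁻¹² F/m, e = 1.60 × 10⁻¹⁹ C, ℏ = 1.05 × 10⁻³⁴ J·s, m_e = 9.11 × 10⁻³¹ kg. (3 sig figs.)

3.01 × 10¹³ Pa

P_au = E_h/a₀³ = m_e⁴e¹⁰/((4πε₀)⁵ℏ⁸)
E_h = 4.38 × 10⁻¹⁸ J
a₀ = 5.26 × 10⁻¹¹ m
E_h/a₀³ = 3.01 × 10¹³ Pa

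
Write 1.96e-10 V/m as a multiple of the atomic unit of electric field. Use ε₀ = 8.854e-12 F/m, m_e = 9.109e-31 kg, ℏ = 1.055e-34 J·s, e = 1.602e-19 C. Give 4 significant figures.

3.820e-22

atomic unit of electric field: E_au = E_h/(e a₀) = m_e²e⁵/((4πε₀)³ℏ⁴) = 5.131e11 V/m.
1.96e-10 / 5.131e11 = 3.820e-22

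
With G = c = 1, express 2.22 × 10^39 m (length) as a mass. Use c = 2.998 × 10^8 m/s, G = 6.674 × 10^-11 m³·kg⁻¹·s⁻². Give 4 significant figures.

Length → mass via c²/G.
2.22 × 10^39 m × (c²/G) = 2.990 × 10^66 kg

2.990 × 10^66 kg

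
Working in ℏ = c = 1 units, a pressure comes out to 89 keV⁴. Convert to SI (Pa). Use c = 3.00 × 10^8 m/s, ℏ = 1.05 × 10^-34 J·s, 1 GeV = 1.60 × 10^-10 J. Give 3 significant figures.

1.87 × 10^15 Pa

Pressure is [E]/[L]³ = [E]⁴/(ℏc)³.
1 GeV⁴ → 1/(ℏc)³ × (1 GeV in J)⁴ = 2.10 × 10^37 Pa.
Convert the energy scale: 89 keV⁴ = 8.90 × 10^-23 GeV⁴.
Result: 8.90 × 10^-23 × 2.10 × 10^37 = 1.87 × 10^15 Pa.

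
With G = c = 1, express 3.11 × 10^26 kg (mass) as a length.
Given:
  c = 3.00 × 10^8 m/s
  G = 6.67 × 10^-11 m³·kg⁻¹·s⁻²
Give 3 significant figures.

0.230 m

In G = c = 1 units mass has dimensions of length; the conversion factor is G/c².
3.11 × 10^26 kg × (G/c²) = 0.230 m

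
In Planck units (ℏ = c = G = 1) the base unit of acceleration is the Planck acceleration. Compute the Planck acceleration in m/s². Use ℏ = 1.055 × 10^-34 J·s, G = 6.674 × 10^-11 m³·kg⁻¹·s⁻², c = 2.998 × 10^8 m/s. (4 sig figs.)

5.560 × 10^51 m/s²

a_P = √(c⁷/(ℏG))
  = √(3.092 × 10^103)
  = 5.560 × 10^51 m/s²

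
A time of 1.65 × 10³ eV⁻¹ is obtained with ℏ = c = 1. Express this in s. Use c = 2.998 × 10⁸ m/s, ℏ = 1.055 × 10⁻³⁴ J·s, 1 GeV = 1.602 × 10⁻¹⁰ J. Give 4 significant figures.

1.087 × 10⁻¹² s

A time is [E]⁻¹ in ℏ=c=1; restore one factor of ℏ.
1 GeV⁻¹ → ℏ × (1 GeV in J)⁻¹ = 6.586 × 10⁻²⁵ s.
Convert the energy scale: 1.65 × 10³ eV⁻¹ = 1.65 × 10¹² GeV⁻¹.
Result: 1.65 × 10¹² × 6.586 × 10⁻²⁵ = 1.087 × 10⁻¹² s.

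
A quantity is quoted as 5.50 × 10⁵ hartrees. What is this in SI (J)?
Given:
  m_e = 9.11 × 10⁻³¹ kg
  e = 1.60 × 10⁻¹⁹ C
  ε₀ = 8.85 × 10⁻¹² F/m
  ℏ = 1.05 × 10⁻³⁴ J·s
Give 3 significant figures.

One hartree: E_h = m_e e⁴/(4πε₀ℏ)² = 4.38 × 10⁻¹⁸ J.
5.50 × 10⁵ × 4.38 × 10⁻¹⁸ J = 2.41 × 10⁻¹² J

2.41 × 10⁻¹² J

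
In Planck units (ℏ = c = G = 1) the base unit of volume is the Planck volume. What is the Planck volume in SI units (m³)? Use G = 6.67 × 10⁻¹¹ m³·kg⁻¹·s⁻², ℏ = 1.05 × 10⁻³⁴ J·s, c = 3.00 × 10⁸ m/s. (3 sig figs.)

V_P = (ℏG/c³)^(3/2)
  = √(1.75 × 10⁻²⁰⁹)
  = 4.18 × 10⁻¹⁰⁵ m³

4.18 × 10⁻¹⁰⁵ m³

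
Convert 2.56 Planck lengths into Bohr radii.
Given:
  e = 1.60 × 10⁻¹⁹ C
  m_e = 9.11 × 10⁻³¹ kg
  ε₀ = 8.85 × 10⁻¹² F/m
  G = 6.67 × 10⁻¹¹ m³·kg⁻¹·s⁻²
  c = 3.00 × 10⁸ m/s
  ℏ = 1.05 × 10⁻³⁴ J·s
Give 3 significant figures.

Planck length: ℓ_P = √(ℏG/c³) = 1.61 × 10⁻³⁵ m
Bohr radius: a₀ = 4πε₀ℏ²/(m_e e²) = 5.26 × 10⁻¹¹ m
2.56 × 1.61 × 10⁻³⁵ / 5.26 × 10⁻¹¹ = 7.84 × 10⁻²⁵

7.84 × 10⁻²⁵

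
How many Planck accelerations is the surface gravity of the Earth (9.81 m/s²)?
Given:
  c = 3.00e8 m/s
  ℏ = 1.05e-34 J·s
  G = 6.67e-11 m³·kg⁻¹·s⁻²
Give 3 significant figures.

Planck acceleration: a_P = √(c⁷/(ℏG)) = 5.59e51 m/s².
9.81 / 5.59e51 = 1.76e-51

1.76e-51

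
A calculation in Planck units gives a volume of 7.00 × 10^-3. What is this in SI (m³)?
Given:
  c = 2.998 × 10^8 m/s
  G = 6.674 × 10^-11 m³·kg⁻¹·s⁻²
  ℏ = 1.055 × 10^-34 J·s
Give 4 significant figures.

One Planck volume: V_P = (ℏG/c³)^(3/2) = 4.224 × 10^-105 m³.
7.00 × 10^-3 × 4.224 × 10^-105 m³ = 2.957 × 10^-107 m³

2.957 × 10^-107 m³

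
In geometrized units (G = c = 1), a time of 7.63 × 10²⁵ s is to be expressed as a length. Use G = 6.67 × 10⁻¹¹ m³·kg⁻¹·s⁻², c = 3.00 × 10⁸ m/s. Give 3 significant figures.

Time → length via c.
7.63 × 10²⁵ s × (c) = 2.29 × 10³⁴ m

2.29 × 10³⁴ m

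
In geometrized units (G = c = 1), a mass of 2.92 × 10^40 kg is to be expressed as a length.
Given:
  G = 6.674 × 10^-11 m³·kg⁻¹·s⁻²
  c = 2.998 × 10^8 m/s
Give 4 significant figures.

In G = c = 1 units mass has dimensions of length; the conversion factor is G/c².
2.92 × 10^40 kg × (G/c²) = 2.168 × 10^13 m

2.168 × 10^13 m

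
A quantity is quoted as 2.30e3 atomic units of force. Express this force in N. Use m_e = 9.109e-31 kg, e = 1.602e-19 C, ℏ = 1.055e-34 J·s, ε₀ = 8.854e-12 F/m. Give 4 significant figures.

1.891e-4 N

One atomic unit of force: F_au = E_h/a₀ = m_e²e⁶/((4πε₀)³ℏ⁴) = 8.220e-8 N.
2.30e3 × 8.220e-8 N = 1.891e-4 N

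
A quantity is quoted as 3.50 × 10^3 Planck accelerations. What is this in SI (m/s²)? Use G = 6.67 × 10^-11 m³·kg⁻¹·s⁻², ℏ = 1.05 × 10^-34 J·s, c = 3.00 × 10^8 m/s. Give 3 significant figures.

1.96 × 10^55 m/s²

One Planck acceleration: a_P = √(c⁷/(ℏG)) = 5.59 × 10^51 m/s².
3.50 × 10^3 × 5.59 × 10^51 m/s² = 1.96 × 10^55 m/s²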